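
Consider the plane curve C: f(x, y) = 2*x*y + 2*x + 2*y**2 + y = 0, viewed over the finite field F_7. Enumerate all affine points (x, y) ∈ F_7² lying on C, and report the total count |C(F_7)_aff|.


Affine F_7-points: {(0, 0), (0, 3), (1, 1), (2, 4), (3, 2), (3, 5)}; count = 6.

For each of the 49 pairs (x, y) ∈ F_7², evaluate f(x, y) mod 7. Record the zeros.
  x = 0: [0↦0, 1↦3, 2↦3, 3↦0, 4↦1, 5↦6, 6↦1]  zeros at y ∈ {0, 3}
  x = 1: [0↦2, 1↦0, 2↦2, 3↦1, 4↦4, 5↦4, 6↦1]  zeros at y ∈ {1}
  x = 2: [0↦4, 1↦4, 2↦1, 3↦2, 4↦0, 5↦2, 6↦1]  zeros at y ∈ {4}
  x = 3: [0↦6, 1↦1, 2↦0, 3↦3, 4↦3, 5↦0, 6↦1]  zeros at y ∈ {2, 5}
  x = 4: [0↦1, 1↦5, 2↦6, 3↦4, 4↦6, 5↦5, 6↦1]  zeros at y ∈ ∅
  x = 5: [0↦3, 1↦2, 2↦5, 3↦5, 4↦2, 5↦3, 6↦1]  zeros at y ∈ ∅
  x = 6: [0↦5, 1↦6, 2↦4, 3↦6, 4↦5, 5↦1, 6↦1]  zeros at y ∈ ∅
Collecting zeros: affine points = {(0, 0), (0, 3), (1, 1), (2, 4), (3, 2), (3, 5)}.
Total count |C(F_7)_aff| = 6.


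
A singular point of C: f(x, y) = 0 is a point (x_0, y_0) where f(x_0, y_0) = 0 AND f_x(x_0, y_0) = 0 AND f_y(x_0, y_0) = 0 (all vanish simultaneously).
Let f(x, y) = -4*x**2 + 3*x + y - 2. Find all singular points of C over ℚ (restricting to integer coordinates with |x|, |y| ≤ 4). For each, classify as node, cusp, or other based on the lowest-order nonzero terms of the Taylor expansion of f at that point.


No singular points in the scanned grid; C is smooth there.

Compute partial derivatives:
  f_x = 3 - 8*x.
  f_y = 1.
f_y = 1 is a nonzero constant, so f_y never vanishes: no point (x, y) can satisfy f = f_x = f_y = 0. In particular no (x, y) ∈ {−4, ..., 4}² is singular; the curve is smooth.


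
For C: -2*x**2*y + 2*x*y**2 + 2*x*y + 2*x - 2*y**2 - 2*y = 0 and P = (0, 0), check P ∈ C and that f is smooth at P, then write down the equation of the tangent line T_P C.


Tangent line at P: 2*x - 2*y = 0.

Step 1: f(0, 0) = 0, so P lies on C.
Step 2: partial derivatives
  f_x(x, y) = -4*x*y + 2*y**2 + 2*y + 2, f_y(x, y) = -2*x**2 + 4*x*y + 2*x - 4*y - 2.
  f_x(P) = 2, f_y(P) = -2 (gradient nonzero, so P is smooth).
Step 3: tangent line at P: 2·(x − 0) + -2·(y − 0) = 0.
Expanding: 2*x - 2*y = 0.


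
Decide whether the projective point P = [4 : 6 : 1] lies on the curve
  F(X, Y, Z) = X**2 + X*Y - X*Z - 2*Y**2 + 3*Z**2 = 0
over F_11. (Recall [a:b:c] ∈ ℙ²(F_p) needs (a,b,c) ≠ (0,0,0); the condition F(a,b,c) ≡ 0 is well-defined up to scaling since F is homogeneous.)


F(4,6,1) ≡ 0 (mod 11); P is on the curve.

Evaluate F(4, 6, 1) term-by-term (mod 11).
  X**2 ↦ 1·16·1·1 = 16
  X*Y ↦ 1·4·6·1 = 24
  -X*Z ↦ -1·4·1·1 = -4
  -2*Y**2 ↦ -2·1·36·1 = -72
  3*Z**2 ↦ 3·1·1·1 = 3
Sum: F(4, 6, 1) = (16) + (24) + (-4) + (-72) + (3) = -33.
Reducing mod 11: -33 ≡ 0 (mod 11).
Since F(a, b, c) ≡ 0 (mod 11), P lies on the curve.


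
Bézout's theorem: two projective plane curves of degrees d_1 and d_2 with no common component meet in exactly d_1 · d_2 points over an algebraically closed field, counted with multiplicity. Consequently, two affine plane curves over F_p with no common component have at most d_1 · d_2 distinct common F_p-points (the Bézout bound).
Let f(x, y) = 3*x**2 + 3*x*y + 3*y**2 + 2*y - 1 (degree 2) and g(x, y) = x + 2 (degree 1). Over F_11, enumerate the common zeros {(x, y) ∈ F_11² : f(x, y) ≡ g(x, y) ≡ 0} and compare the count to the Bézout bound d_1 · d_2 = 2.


Common zeros: {(9, 0), (9, 5)}; count = 2; Bézout bound = 2.

deg(f) = 2, deg(g) = 1, so Bézout bound = 2.
Scan x ∈ F_11. For each x, list the y ∈ F_11 with f(x, y) ≡ 0 and those with g(x, y) ≡ 0 (mod 11); the common zeros in that column are the intersection.
  x = 0: f ≡ 0 at y ∈ {4, 10}; g ≡ 0 at y ∈ ∅; common: ∅.
  x = 1: f ≡ 0 at y ∈ {3, 10}; g ≡ 0 at y ∈ ∅; common: ∅.
  x = 2: f ≡ 0 at y ∈ {0, 1}; g ≡ 0 at y ∈ ∅; common: ∅.
  x = 3: f ≡ 0 at y ∈ ∅; g ≡ 0 at y ∈ ∅; common: ∅.
  x = 4: f ≡ 0 at y ∈ ∅; g ≡ 0 at y ∈ ∅; common: ∅.
  x = 5: f ≡ 0 at y ∈ ∅; g ≡ 0 at y ∈ ∅; common: ∅.
  x = 6: f ≡ 0 at y ∈ ∅; g ≡ 0 at y ∈ ∅; common: ∅.
  x = 7: f ≡ 0 at y ∈ {3, 4}; g ≡ 0 at y ∈ ∅; common: ∅.
  x = 8: f ≡ 0 at y ∈ {1, 5}; g ≡ 0 at y ∈ ∅; common: ∅.
  x = 9: f ≡ 0 at y ∈ {0, 5}; g ≡ 0 at y ∈ {0, 1, 2, 3, 4, 5, 6, 7, 8, 9, 10}; common: {0, 5}.
  x = 10: f ≡ 0 at y ∈ ∅; g ≡ 0 at y ∈ ∅; common: ∅.
Collecting: common zeros = {(9, 0), (9, 5)}, so the count is 2.
Comparison with the Bézout bound: 2 ≤ 2 = deg(f)·deg(g), as expected for curves with no common component (the bound is attained).


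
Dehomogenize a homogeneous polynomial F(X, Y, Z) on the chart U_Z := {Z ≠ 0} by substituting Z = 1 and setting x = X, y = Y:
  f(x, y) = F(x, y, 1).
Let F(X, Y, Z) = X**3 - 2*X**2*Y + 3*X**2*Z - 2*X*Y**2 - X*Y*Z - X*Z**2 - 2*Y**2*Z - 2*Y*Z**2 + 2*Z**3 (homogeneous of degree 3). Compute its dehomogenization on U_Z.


f(x, y) = x**3 - 2*x**2*y + 3*x**2 - 2*x*y**2 - x*y - x - 2*y**2 - 2*y + 2

On U_Z we set Z = 1. Each monomial c·X^i·Y^j·Z^k in F becomes c·x^i·y^j·1^k = c·x^i·y^j.
Substituting Z = 1: F(X, Y, 1) = x**3 - 2*x**2*y + 3*x**2 - 2*x*y**2 - x*y - x - 2*y**2 - 2*y + 2.
Note: deg(f) ≤ deg(F) = 3; strict inequality happens when F is divisible by Z (lost terms).


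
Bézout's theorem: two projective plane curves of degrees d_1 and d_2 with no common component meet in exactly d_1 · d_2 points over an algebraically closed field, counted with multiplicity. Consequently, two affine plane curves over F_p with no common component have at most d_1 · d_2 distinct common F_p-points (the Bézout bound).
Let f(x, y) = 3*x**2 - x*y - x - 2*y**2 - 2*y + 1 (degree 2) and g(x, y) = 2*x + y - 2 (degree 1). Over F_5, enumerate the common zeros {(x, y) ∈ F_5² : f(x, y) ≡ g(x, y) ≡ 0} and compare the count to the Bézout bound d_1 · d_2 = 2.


Common zeros: ∅; count = 0; Bézout bound = 2.

deg(f) = 2, deg(g) = 1, so Bézout bound = 2.
Scan x ∈ F_5. For each x, list the y ∈ F_5 with f(x, y) ≡ 0 and those with g(x, y) ≡ 0 (mod 5); the common zeros in that column are the intersection.
  x = 0: f ≡ 0 at y ∈ ∅; g ≡ 0 at y ∈ {2}; common: ∅.
  x = 1: f ≡ 0 at y ∈ ∅; g ≡ 0 at y ∈ {0}; common: ∅.
  x = 2: f ≡ 0 at y ∈ {1, 2}; g ≡ 0 at y ∈ {3}; common: ∅.
  x = 3: f ≡ 0 at y ∈ {0}; g ≡ 0 at y ∈ {1}; common: ∅.
  x = 4: f ≡ 0 at y ∈ {0, 2}; g ≡ 0 at y ∈ {4}; common: ∅.
Collecting: common zeros = ∅, so the count is 0.
Comparison with the Bézout bound: 0 ≤ 2 = deg(f)·deg(g), as expected for curves with no common component (the affine F_5-count falls short of the bound because intersections may lie at infinity, over extension fields, or carry multiplicity).


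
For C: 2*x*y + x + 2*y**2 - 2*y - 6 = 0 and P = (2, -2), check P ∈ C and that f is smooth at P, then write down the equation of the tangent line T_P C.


Tangent line at P: -3*x - 6*y - 6 = 0.

Step 1: f(2, -2) = 0, so P lies on C.
Step 2: partial derivatives
  f_x(x, y) = 2*y + 1, f_y(x, y) = 2*x + 4*y - 2.
  f_x(P) = -3, f_y(P) = -6 (gradient nonzero, so P is smooth).
Step 3: tangent line at P: -3·(x − 2) + -6·(y − -2) = 0.
Expanding: -3*x - 6*y - 6 = 0.


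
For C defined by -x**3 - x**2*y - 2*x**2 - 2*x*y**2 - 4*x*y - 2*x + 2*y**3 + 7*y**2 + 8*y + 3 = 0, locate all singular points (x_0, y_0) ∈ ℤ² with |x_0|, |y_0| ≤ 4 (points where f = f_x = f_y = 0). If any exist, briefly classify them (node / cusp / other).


Singular points: {(0, -1)}; classification: node.

Compute partial derivatives:
  f_x = -3*x**2 - 2*x*y - 4*x - 2*y**2 - 4*y - 2.
  f_y = -x**2 - 4*x*y - 4*x + 6*y**2 + 14*y + 8.
Scan x_0 ∈ {−4, ..., 4}. For each x_0, f_y(x_0, y) is a polynomial in y; find its integer roots y ∈ {−4, ..., 4}, then test f_x and f at those candidates.
  x = -4: f_y(-4, y) = 6*y**2 + 30*y + 8; no integer root y with |y| ≤ 4.
  x = -3: f_y(-3, y) = 6*y**2 + 26*y + 11; no integer root y with |y| ≤ 4.
  x = -2: f_y(-2, y) = 6*y**2 + 22*y + 12; vanishes at y ∈ {-3}. (-2, -3): f_x = -24 ≠ 0.
  x = -1: f_y(-1, y) = 6*y**2 + 18*y + 11; no integer root y with |y| ≤ 4.
  x = 0: f_y(0, y) = 6*y**2 + 14*y + 8; vanishes at y ∈ {-1}. (0, -1): f_x = 0, f = 0 — SINGULAR.
  x = 1: f_y(1, y) = 6*y**2 + 10*y + 3; no integer root y with |y| ≤ 4.
  x = 2: f_y(2, y) = 6*y**2 + 6*y - 4; no integer root y with |y| ≤ 4.
  x = 3: f_y(3, y) = 6*y**2 + 2*y - 13; no integer root y with |y| ≤ 4.
  x = 4: f_y(4, y) = 6*y**2 - 2*y - 24; no integer root y with |y| ≤ 4.
Only singular point on the grid: (0, -1).
Classify: substitute x = 0 + u, y = -1 + v and expand: f = -u**3 - u**2*v - u**2 - 2*u*v**2 + 2*v**3 + v**2.
No constant or linear terms (consistent with a singular point). Quadratic part: -u**2 + v**2. Cubic part: -u**3 - u**2*v - 2*u*v**2 + 2*v**3.
The quadratic part v**2 - u**2 = (v − u)(v + u) splits into two distinct linear factors, so there are two distinct tangent lines y − -1 = ±(x − 0) — this is a node (ordinary double point).
Classification: node.


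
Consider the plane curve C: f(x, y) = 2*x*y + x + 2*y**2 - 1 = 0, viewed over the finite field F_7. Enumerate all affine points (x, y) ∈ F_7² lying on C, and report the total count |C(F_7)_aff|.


Affine F_7-points: {(0, 2), (0, 5), (1, 0), (1, 6), (2, 1), (2, 4)}; count = 6.

For each of the 49 pairs (x, y) ∈ F_7², evaluate f(x, y) mod 7. Record the zeros.
  x = 0: [0↦6, 1↦1, 2↦0, 3↦3, 4↦3, 5↦0, 6↦1]  zeros at y ∈ {2, 5}
  x = 1: [0↦0, 1↦4, 2↦5, 3↦3, 4↦5, 5↦4, 6↦0]  zeros at y ∈ {0, 6}
  x = 2: [0↦1, 1↦0, 2↦3, 3↦3, 4↦0, 5↦1, 6↦6]  zeros at y ∈ {1, 4}
  x = 3: [0↦2, 1↦3, 2↦1, 3↦3, 4↦2, 5↦5, 6↦5]  zeros at y ∈ ∅
  x = 4: [0↦3, 1↦6, 2↦6, 3↦3, 4↦4, 5↦2, 6↦4]  zeros at y ∈ ∅
  x = 5: [0↦4, 1↦2, 2↦4, 3↦3, 4↦6, 5↦6, 6↦3]  zeros at y ∈ ∅
  x = 6: [0↦5, 1↦5, 2↦2, 3↦3, 4↦1, 5↦3, 6↦2]  zeros at y ∈ ∅
Collecting zeros: affine points = {(0, 2), (0, 5), (1, 0), (1, 6), (2, 1), (2, 4)}.
Total count |C(F_7)_aff| = 6.


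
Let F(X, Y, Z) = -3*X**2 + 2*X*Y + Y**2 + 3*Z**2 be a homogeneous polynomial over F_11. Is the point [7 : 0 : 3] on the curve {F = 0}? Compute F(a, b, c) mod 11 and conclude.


F(7,0,3) ≡ 1 (mod 11); P is NOT on the curve.

Evaluate F(7, 0, 3) term-by-term (mod 11).
  -3*X**2 ↦ -3·49·1·1 = -147
  2*X*Y ↦ 2·7·0·1 = 0
  Y**2 ↦ 1·1·0·1 = 0
  3*Z**2 ↦ 3·1·1·9 = 27
Sum: F(7, 0, 3) = (-147) + (0) + (0) + (27) = -120.
Reducing mod 11: -120 ≡ 1 (mod 11).
Since F(a, b, c) ≡ 1 ≠ 0 (mod 11), P does NOT lie on the curve.


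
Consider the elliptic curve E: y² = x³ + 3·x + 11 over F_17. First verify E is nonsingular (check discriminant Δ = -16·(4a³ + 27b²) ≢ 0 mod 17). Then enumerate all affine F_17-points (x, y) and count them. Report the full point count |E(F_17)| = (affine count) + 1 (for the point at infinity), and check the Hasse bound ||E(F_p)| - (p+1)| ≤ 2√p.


Affine points = {(1, 7), (1, 10), (2, 5), (2, 12), (3, 8), (3, 9), (4, 6), (4, 11), (5, 7), (5, 10), (7, 1), (7, 16), (9, 6), (9, 11), (10, 2), (10, 15), (11, 7), (11, 10), (14, 3), (14, 14)}; affine count = 20; |E(F_17)| = 21.

Discriminant check: Δ ∝ 4a³ + 27b² = 4·3³ + 27·11² = 4·27 + 27·121 ≡ 9 (mod 17). Nonzero ⇒ E is nonsingular.
For each x ∈ F_17, compute rhs = x³ + 3·x + 11 mod 17, then count y ∈ F_17 with y² ≡ rhs.
  x = 0: rhs = 11, matching y values: none (0 points).
  x = 1: rhs = 15, matching y values: 7, 10 (2 points).
  x = 2: rhs = 8, matching y values: 5, 12 (2 points).
  x = 3: rhs = 13, matching y values: 8, 9 (2 points).
  x = 4: rhs = 2, matching y values: 6, 11 (2 points).
  x = 5: rhs = 15, matching y values: 7, 10 (2 points).
  x = 6: rhs = 7, matching y values: none (0 points).
  x = 7: rhs = 1, matching y values: 1, 16 (2 points).
  x = 8: rhs = 3, matching y values: none (0 points).
  x = 9: rhs = 2, matching y values: 6, 11 (2 points).
  x = 10: rhs = 4, matching y values: 2, 15 (2 points).
  x = 11: rhs = 15, matching y values: 7, 10 (2 points).
  x = 12: rhs = 7, matching y values: none (0 points).
  x = 13: rhs = 3, matching y values: none (0 points).
  x = 14: rhs = 9, matching y values: 3, 14 (2 points).
  x = 15: rhs = 14, matching y values: none (0 points).
  x = 16: rhs = 7, matching y values: none (0 points).
Total affine count: 20.
Full point count |E(F_17)| = 20 + 1 = 21.
Hasse bound: |21 − (17+1)| = |3| = 3 ≤ 2√17 ≈ 8.2462 ✓.


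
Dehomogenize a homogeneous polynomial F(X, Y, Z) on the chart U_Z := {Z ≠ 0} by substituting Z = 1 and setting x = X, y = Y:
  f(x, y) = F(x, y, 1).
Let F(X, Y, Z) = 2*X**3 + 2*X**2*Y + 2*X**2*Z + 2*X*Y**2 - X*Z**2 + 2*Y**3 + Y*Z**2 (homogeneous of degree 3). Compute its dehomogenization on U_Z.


f(x, y) = 2*x**3 + 2*x**2*y + 2*x**2 + 2*x*y**2 - x + 2*y**3 + y

On U_Z we set Z = 1. Each monomial c·X^i·Y^j·Z^k in F becomes c·x^i·y^j·1^k = c·x^i·y^j.
Substituting Z = 1: F(X, Y, 1) = 2*x**3 + 2*x**2*y + 2*x**2 + 2*x*y**2 - x + 2*y**3 + y.
Note: deg(f) ≤ deg(F) = 3; strict inequality happens when F is divisible by Z (lost terms).


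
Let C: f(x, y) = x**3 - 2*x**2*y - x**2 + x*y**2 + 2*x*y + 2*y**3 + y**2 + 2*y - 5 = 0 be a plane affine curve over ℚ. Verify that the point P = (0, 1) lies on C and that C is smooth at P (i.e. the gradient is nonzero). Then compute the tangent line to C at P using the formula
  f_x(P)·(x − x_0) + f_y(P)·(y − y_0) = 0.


Tangent line at P: 3*x + 10*y - 10 = 0.

Step 1: f(0, 1) = 0, so P lies on C.
Step 2: partial derivatives
  f_x(x, y) = 3*x**2 - 4*x*y - 2*x + y**2 + 2*y, f_y(x, y) = -2*x**2 + 2*x*y + 2*x + 6*y**2 + 2*y + 2.
  f_x(P) = 3, f_y(P) = 10 (gradient nonzero, so P is smooth).
Step 3: tangent line at P: 3·(x − 0) + 10·(y − 1) = 0.
Expanding: 3*x + 10*y - 10 = 0.


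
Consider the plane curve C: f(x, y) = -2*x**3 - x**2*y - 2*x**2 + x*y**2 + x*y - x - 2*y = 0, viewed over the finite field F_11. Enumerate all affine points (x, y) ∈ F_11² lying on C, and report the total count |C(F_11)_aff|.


Affine F_11-points: {(0, 0), (2, 6), (2, 7), (4, 2), (4, 7), (6, 2), (6, 7), (7, 5), (7, 6), (8, 1), (8, 9), (9, 1), (9, 6), (10, 2), (10, 5)}; count = 15.

For each of the 121 pairs (x, y) ∈ F_11², evaluate f(x, y) mod 11. Record the zeros.
  x = 0: [0↦0, 1↦9, 2↦7, 3↦5, 4↦3, 5↦1, 6↦10, 7↦8, 8↦6, 9↦4, 10↦2]  zeros at y ∈ {0}
  x = 1: [0↦6, 1↦5, 2↦6, 3↦9, 4↦3, 5↦10, 6↦8, 7↦8, 8↦10, 9↦3, 10↦9]  zeros at y ∈ ∅
  x = 2: [0↦7, 1↦5, 2↦7, 3↦2, 4↦1, 5↦4, 6↦0, 7↦0, 8↦4, 9↦1, 10↦2]  zeros at y ∈ {6, 7}
  x = 3: [0↦2, 1↦8, 2↦9, 3↦5, 4↦7, 5↦4, 6↦7, 7↦5, 8↦9, 9↦8, 10↦2]  zeros at y ∈ ∅
  x = 4: [0↦1, 1↦2, 2↦0, 3↦6, 4↦9, 5↦9, 6↦6, 7↦0, 8↦2, 9↦1, 10↦8]  zeros at y ∈ {2, 7}
  x = 5: [0↦3, 1↦8, 2↦1, 3↦4, 4↦6, 5↦7, 6↦7, 7↦6, 8↦4, 9↦1, 10↦8]  zeros at y ∈ ∅
  x = 6: [0↦7, 1↦3, 2↦0, 3↦9, 4↦8, 5↦8, 6↦9, 7↦0, 8↦3, 9↦7, 10↦1]  zeros at y ∈ {2, 7}
  x = 7: [0↦1, 1↦8, 2↦7, 3↦9, 4↦3, 5↦0, 6↦0, 7↦3, 8↦9, 9↦7, 10↦8]  zeros at y ∈ {5, 6}
  x = 8: [0↦6, 1↦0, 2↦10, 3↦3, 4↦1, 5↦4, 6↦1, 7↦3, 8↦10, 9↦0, 10↦6]  zeros at y ∈ {1, 9}
  x = 9: [0↦10, 1↦0, 2↦8, 3↦1, 4↦1, 5↦8, 6↦0, 7↦10, 8↦5, 9↦7, 10↦5]  zeros at y ∈ {1, 6}
  x = 10: [0↦1, 1↦7, 2↦0, 3↦2, 4↦2, 5↦0, 6↦7, 7↦1, 8↦4, 9↦5, 10↦4]  zeros at y ∈ {2, 5}
Collecting zeros: affine points = {(0, 0), (2, 6), (2, 7), (4, 2), (4, 7), (6, 2), (6, 7), (7, 5), (7, 6), (8, 1), (8, 9), (9, 1), (9, 6), (10, 2), (10, 5)}.
Total count |C(F_11)_aff| = 15.


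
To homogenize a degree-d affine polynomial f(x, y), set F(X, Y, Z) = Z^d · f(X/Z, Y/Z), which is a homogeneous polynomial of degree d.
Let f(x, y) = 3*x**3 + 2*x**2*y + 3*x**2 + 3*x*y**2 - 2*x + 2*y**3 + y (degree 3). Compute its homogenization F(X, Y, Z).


F(X, Y, Z) = 3*X**3 + 2*X**2*Y + 3*X**2*Z + 3*X*Y**2 - 2*X*Z**2 + 2*Y**3 + Y*Z**2

deg(f) = 3.
Substitute x = X/Z, y = Y/Z into f, then multiply by Z^3.
  monomial 3·x^3·y^0 ↦ 3·X^3·Y^0·Z^0.
  monomial 2·x^2·y^1 ↦ 2·X^2·Y^1·Z^0.
  monomial 3·x^2·y^0 ↦ 3·X^2·Y^0·Z^1.
  monomial 3·x^1·y^2 ↦ 3·X^1·Y^2·Z^0.
  monomial -2·x^1·y^0 ↦ -2·X^1·Y^0·Z^2.
  monomial 2·x^0·y^3 ↦ 2·X^0·Y^3·Z^0.
  monomial 1·x^0·y^1 ↦ 1·X^0·Y^1·Z^2.
Collecting: F(X, Y, Z) = 3*X**3 + 2*X**2*Y + 3*X**2*Z + 3*X*Y**2 - 2*X*Z**2 + 2*Y**3 + Y*Z**2.


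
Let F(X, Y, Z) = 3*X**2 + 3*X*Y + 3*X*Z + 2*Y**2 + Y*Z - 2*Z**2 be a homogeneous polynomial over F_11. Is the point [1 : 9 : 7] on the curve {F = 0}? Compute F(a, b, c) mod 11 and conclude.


F(1,9,7) ≡ 2 (mod 11); P is NOT on the curve.

Evaluate F(1, 9, 7) term-by-term (mod 11).
  3*X**2 ↦ 3·1·1·1 = 3
  3*X*Y ↦ 3·1·9·1 = 27
  3*X*Z ↦ 3·1·1·7 = 21
  2*Y**2 ↦ 2·1·81·1 = 162
  Y*Z ↦ 1·1·9·7 = 63
  -2*Z**2 ↦ -2·1·1·49 = -98
Sum: F(1, 9, 7) = (3) + (27) + (21) + (162) + (63) + (-98) = 178.
Reducing mod 11: 178 ≡ 2 (mod 11).
Since F(a, b, c) ≡ 2 ≠ 0 (mod 11), P does NOT lie on the curve.


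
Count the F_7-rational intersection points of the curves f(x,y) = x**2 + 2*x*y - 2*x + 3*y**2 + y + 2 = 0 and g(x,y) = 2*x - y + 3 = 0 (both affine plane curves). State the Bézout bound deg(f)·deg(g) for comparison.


Common zeros: {(1, 5), (6, 1)}; count = 2; Bézout bound = 2.

deg(f) = 2, deg(g) = 1, so Bézout bound = 2.
Scan x ∈ F_7. For each x, list the y ∈ F_7 with f(x, y) ≡ 0 and those with g(x, y) ≡ 0 (mod 7); the common zeros in that column are the intersection.
  x = 0: f ≡ 0 at y ∈ ∅; g ≡ 0 at y ∈ {3}; common: ∅.
  x = 1: f ≡ 0 at y ∈ {1, 5}; g ≡ 0 at y ∈ {5}; common: {5}.
  x = 2: f ≡ 0 at y ∈ {4, 6}; g ≡ 0 at y ∈ {0}; common: ∅.
  x = 3: f ≡ 0 at y ∈ ∅; g ≡ 0 at y ∈ {2}; common: ∅.
  x = 4: f ≡ 0 at y ∈ ∅; g ≡ 0 at y ∈ {4}; common: ∅.
  x = 5: f ≡ 0 at y ∈ {3, 5}; g ≡ 0 at y ∈ {6}; common: ∅.
  x = 6: f ≡ 0 at y ∈ {1, 4}; g ≡ 0 at y ∈ {1}; common: {1}.
Collecting: common zeros = {(1, 5), (6, 1)}, so the count is 2.
Comparison with the Bézout bound: 2 ≤ 2 = deg(f)·deg(g), as expected for curves with no common component (the bound is attained).


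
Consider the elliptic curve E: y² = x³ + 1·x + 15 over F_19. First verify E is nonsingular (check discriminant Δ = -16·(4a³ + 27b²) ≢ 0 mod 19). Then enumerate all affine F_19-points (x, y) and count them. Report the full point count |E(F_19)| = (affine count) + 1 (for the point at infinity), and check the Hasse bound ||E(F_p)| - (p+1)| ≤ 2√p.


Affine points = {(1, 6), (1, 13), (2, 5), (2, 14), (3, 8), (3, 11), (4, 8), (4, 11), (6, 3), (6, 16), (7, 2), (7, 17), (12, 8), (12, 11), (15, 2), (15, 17), (16, 2), (16, 17), (17, 9), (17, 10)}; affine count = 20; |E(F_19)| = 21.

Discriminant check: Δ ∝ 4a³ + 27b² = 4·1³ + 27·15² = 4·1 + 27·225 ≡ 18 (mod 19). Nonzero ⇒ E is nonsingular.
For each x ∈ F_19, compute rhs = x³ + 1·x + 15 mod 19, then count y ∈ F_19 with y² ≡ rhs.
  x = 0: rhs = 15, matching y values: none (0 points).
  x = 1: rhs = 17, matching y values: 6, 13 (2 points).
  x = 2: rhs = 6, matching y values: 5, 14 (2 points).
  x = 3: rhs = 7, matching y values: 8, 11 (2 points).
  x = 4: rhs = 7, matching y values: 8, 11 (2 points).
  x = 5: rhs = 12, matching y values: none (0 points).
  x = 6: rhs = 9, matching y values: 3, 16 (2 points).
  x = 7: rhs = 4, matching y values: 2, 17 (2 points).
  x = 8: rhs = 3, matching y values: none (0 points).
  x = 9: rhs = 12, matching y values: none (0 points).
  x = 10: rhs = 18, matching y values: none (0 points).
  x = 11: rhs = 8, matching y values: none (0 points).
  x = 12: rhs = 7, matching y values: 8, 11 (2 points).
  x = 13: rhs = 2, matching y values: none (0 points).
  x = 14: rhs = 18, matching y values: none (0 points).
  x = 15: rhs = 4, matching y values: 2, 17 (2 points).
  x = 16: rhs = 4, matching y values: 2, 17 (2 points).
  x = 17: rhs = 5, matching y values: 9, 10 (2 points).
  x = 18: rhs = 13, matching y values: none (0 points).
Total affine count: 20.
Full point count |E(F_19)| = 20 + 1 = 21.
Hasse bound: |21 − (19+1)| = |1| = 1 ≤ 2√19 ≈ 8.7178 ✓.


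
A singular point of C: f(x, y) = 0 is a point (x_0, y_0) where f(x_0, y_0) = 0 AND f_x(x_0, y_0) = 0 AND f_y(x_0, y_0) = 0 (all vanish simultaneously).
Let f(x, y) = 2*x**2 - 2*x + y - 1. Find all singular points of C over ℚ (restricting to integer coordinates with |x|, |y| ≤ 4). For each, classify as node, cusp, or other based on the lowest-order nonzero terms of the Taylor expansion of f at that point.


No singular points in the scanned grid; C is smooth there.

Compute partial derivatives:
  f_x = 4*x - 2.
  f_y = 1.
f_y = 1 is a nonzero constant, so f_y never vanishes: no point (x, y) can satisfy f = f_x = f_y = 0. In particular no (x, y) ∈ {−4, ..., 4}² is singular; the curve is smooth.


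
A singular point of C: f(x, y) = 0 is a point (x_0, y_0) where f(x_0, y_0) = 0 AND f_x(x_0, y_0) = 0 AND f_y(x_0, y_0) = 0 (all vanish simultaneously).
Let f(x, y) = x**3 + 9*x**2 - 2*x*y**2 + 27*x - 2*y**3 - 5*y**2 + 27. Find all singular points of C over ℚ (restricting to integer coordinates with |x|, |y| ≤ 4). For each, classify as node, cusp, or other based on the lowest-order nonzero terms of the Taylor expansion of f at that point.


Singular points: {(-3, 0)}; classification: cusp.

Compute partial derivatives:
  f_x = 3*x**2 + 18*x - 2*y**2 + 27.
  f_y = -4*x*y - 6*y**2 - 10*y.
Scan x_0 ∈ {−4, ..., 4}. For each x_0, f_y(x_0, y) is a polynomial in y; find its integer roots y ∈ {−4, ..., 4}, then test f_x and f at those candidates.
  x = -4: f_y(-4, y) = -6*y**2 + 6*y; vanishes at y ∈ {0, 1}. (-4, 0): f_x = 3 ≠ 0; (-4, 1): f_x = 1 ≠ 0.
  x = -3: f_y(-3, y) = -6*y**2 + 2*y; vanishes at y ∈ {0}. (-3, 0): f_x = 0, f = 0 — SINGULAR.
  x = -2: f_y(-2, y) = -6*y**2 - 2*y; vanishes at y ∈ {0}. (-2, 0): f_x = 3 ≠ 0.
  x = -1: f_y(-1, y) = -6*y**2 - 6*y; vanishes at y ∈ {-1, 0}. (-1, -1): f_x = 10 ≠ 0; (-1, 0): f_x = 12 ≠ 0.
  x = 0: f_y(0, y) = -6*y**2 - 10*y; vanishes at y ∈ {0}. (0, 0): f_x = 27 ≠ 0.
  x = 1: f_y(1, y) = -6*y**2 - 14*y; vanishes at y ∈ {0}. (1, 0): f_x = 48 ≠ 0.
  x = 2: f_y(2, y) = -6*y**2 - 18*y; vanishes at y ∈ {-3, 0}. (2, -3): f_x = 57 ≠ 0; (2, 0): f_x = 75 ≠ 0.
  x = 3: f_y(3, y) = -6*y**2 - 22*y; vanishes at y ∈ {0}. (3, 0): f_x = 108 ≠ 0.
  x = 4: f_y(4, y) = -6*y**2 - 26*y; vanishes at y ∈ {0}. (4, 0): f_x = 147 ≠ 0.
Only singular point on the grid: (-3, 0).
Classify: substitute x = -3 + u, y = 0 + v and expand: f = u**3 - 2*u*v**2 - 2*v**3 + v**2.
No constant or linear terms (consistent with a singular point). Quadratic part: v**2. Cubic part: u**3 - 2*u*v**2 - 2*v**3.
The quadratic part v**2 is a perfect square, so there is a single (double) tangent line v = 0, i.e. y = 0. Restricting the cubic part to that line (v = 0) leaves u**3 ≠ 0, so f is not divisible by v and the branch is v² ≈ -u**3 to lowest order — this is a cusp.
Classification: cusp.


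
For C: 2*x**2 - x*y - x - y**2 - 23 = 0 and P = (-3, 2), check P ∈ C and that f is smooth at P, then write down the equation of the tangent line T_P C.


Tangent line at P: -15*x - y - 43 = 0.

Step 1: f(-3, 2) = 0, so P lies on C.
Step 2: partial derivatives
  f_x(x, y) = 4*x - y - 1, f_y(x, y) = -x - 2*y.
  f_x(P) = -15, f_y(P) = -1 (gradient nonzero, so P is smooth).
Step 3: tangent line at P: -15·(x − -3) + -1·(y − 2) = 0.
Expanding: -15*x - y - 43 = 0.


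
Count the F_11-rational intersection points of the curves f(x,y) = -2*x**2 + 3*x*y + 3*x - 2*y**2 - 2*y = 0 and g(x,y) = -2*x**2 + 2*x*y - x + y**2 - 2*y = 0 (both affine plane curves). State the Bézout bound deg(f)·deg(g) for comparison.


Common zeros: {(0, 0), (1, 5), (6, 4)}; count = 3; Bézout bound = 4.

deg(f) = 2, deg(g) = 2, so Bézout bound = 4.
Scan x ∈ F_11. For each x, list the y ∈ F_11 with f(x, y) ≡ 0 and those with g(x, y) ≡ 0 (mod 11); the common zeros in that column are the intersection.
  x = 0: f ≡ 0 at y ∈ {0, 10}; g ≡ 0 at y ∈ {0, 2}; common: {0}.
  x = 1: f ≡ 0 at y ∈ {1, 5}; g ≡ 0 at y ∈ {5, 6}; common: {5}.
  x = 2: f ≡ 0 at y ∈ {1}; g ≡ 0 at y ∈ {10}; common: ∅.
  x = 3: f ≡ 0 at y ∈ ∅; g ≡ 0 at y ∈ {3, 4}; common: ∅.
  x = 4: f ≡ 0 at y ∈ ∅; g ≡ 0 at y ∈ {7, 9}; common: ∅.
  x = 5: f ≡ 0 at y ∈ ∅; g ≡ 0 at y ∈ {0, 3}; common: ∅.
  x = 6: f ≡ 0 at y ∈ {4}; g ≡ 0 at y ∈ {4, 8}; common: {4}.
  x = 7: f ≡ 0 at y ∈ {0, 4}; g ≡ 0 at y ∈ {2, 8}; common: ∅.
  x = 8: f ≡ 0 at y ∈ {5, 6}; g ≡ 0 at y ∈ {1, 7}; common: ∅.
  x = 9: f ≡ 0 at y ∈ ∅; g ≡ 0 at y ∈ {1, 5}; common: ∅.
  x = 10: f ≡ 0 at y ∈ ∅; g ≡ 0 at y ∈ {6, 9}; common: ∅.
Collecting: common zeros = {(0, 0), (1, 5), (6, 4)}, so the count is 3.
Comparison with the Bézout bound: 3 ≤ 4 = deg(f)·deg(g), as expected for curves with no common component (the affine F_11-count falls short of the bound because intersections may lie at infinity, over extension fields, or carry multiplicity).


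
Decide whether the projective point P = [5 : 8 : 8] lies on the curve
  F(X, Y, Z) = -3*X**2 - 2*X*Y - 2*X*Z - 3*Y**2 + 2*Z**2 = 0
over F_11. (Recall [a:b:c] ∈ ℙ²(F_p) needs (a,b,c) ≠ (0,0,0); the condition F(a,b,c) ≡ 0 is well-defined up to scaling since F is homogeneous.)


F(5,8,8) ≡ 9 (mod 11); P is NOT on the curve.

Evaluate F(5, 8, 8) term-by-term (mod 11).
  -3*X**2 ↦ -3·25·1·1 = -75
  -2*X*Y ↦ -2·5·8·1 = -80
  -2*X*Z ↦ -2·5·1·8 = -80
  -3*Y**2 ↦ -3·1·64·1 = -192
  2*Z**2 ↦ 2·1·1·64 = 128
Sum: F(5, 8, 8) = (-75) + (-80) + (-80) + (-192) + (128) = -299.
Reducing mod 11: -299 ≡ 9 (mod 11).
Since F(a, b, c) ≡ 9 ≠ 0 (mod 11), P does NOT lie on the curve.


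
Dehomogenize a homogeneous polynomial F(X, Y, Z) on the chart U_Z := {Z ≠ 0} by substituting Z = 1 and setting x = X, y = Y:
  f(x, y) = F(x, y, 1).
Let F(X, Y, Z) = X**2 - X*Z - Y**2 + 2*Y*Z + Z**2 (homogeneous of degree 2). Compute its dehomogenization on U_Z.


f(x, y) = x**2 - x - y**2 + 2*y + 1

On U_Z we set Z = 1. Each monomial c·X^i·Y^j·Z^k in F becomes c·x^i·y^j·1^k = c·x^i·y^j.
Substituting Z = 1: F(X, Y, 1) = x**2 - x - y**2 + 2*y + 1.
Note: deg(f) ≤ deg(F) = 2; strict inequality happens when F is divisible by Z (lost terms).


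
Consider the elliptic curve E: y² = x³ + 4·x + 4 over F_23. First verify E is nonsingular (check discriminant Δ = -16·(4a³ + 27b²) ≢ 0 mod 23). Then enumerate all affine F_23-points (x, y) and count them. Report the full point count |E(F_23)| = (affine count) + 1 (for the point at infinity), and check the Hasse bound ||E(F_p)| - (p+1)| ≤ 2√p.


Affine points = {(0, 2), (0, 21), (1, 3), (1, 20), (10, 3), (10, 20), (12, 3), (12, 20), (15, 9), (15, 14), (16, 1), (16, 22), (19, 4), (19, 19)}; affine count = 14; |E(F_23)| = 15.

Discriminant check: Δ ∝ 4a³ + 27b² = 4·4³ + 27·4² = 4·64 + 27·16 ≡ 21 (mod 23). Nonzero ⇒ E is nonsingular.
For each x ∈ F_23, compute rhs = x³ + 4·x + 4 mod 23, then count y ∈ F_23 with y² ≡ rhs.
  x = 0: rhs = 4, matching y values: 2, 21 (2 points).
  x = 1: rhs = 9, matching y values: 3, 20 (2 points).
  x = 2: rhs = 20, matching y values: none (0 points).
  x = 3: rhs = 20, matching y values: none (0 points).
  x = 4: rhs = 15, matching y values: none (0 points).
  x = 5: rhs = 11, matching y values: none (0 points).
  x = 6: rhs = 14, matching y values: none (0 points).
  x = 7: rhs = 7, matching y values: none (0 points).
  x = 8: rhs = 19, matching y values: none (0 points).
  x = 9: rhs = 10, matching y values: none (0 points).
  x = 10: rhs = 9, matching y values: 3, 20 (2 points).
  x = 11: rhs = 22, matching y values: none (0 points).
  x = 12: rhs = 9, matching y values: 3, 20 (2 points).
  x = 13: rhs = 22, matching y values: none (0 points).
  x = 14: rhs = 21, matching y values: none (0 points).
  x = 15: rhs = 12, matching y values: 9, 14 (2 points).
  x = 16: rhs = 1, matching y values: 1, 22 (2 points).
  x = 17: rhs = 17, matching y values: none (0 points).
  x = 18: rhs = 20, matching y values: none (0 points).
  x = 19: rhs = 16, matching y values: 4, 19 (2 points).
  x = 20: rhs = 11, matching y values: none (0 points).
  x = 21: rhs = 11, matching y values: none (0 points).
  x = 22: rhs = 22, matching y values: none (0 points).
Total affine count: 14.
Full point count |E(F_23)| = 14 + 1 = 15.
Hasse bound: |15 − (23+1)| = |-9| = 9 ≤ 2√23 ≈ 9.5917 ✓.


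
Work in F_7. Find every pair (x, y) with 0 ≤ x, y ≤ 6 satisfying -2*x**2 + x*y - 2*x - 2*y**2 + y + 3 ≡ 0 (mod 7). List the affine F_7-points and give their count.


Affine F_7-points: {(0, 5), (0, 6), (2, 6), (3, 0), (3, 2), (4, 2), (4, 4), (5, 5)}; count = 8.

For each of the 49 pairs (x, y) ∈ F_7², evaluate f(x, y) mod 7. Record the zeros.
  x = 0: [0↦3, 1↦2, 2↦4, 3↦2, 4↦3, 5↦0, 6↦0]  zeros at y ∈ {5, 6}
  x = 1: [0↦6, 1↦6, 2↦2, 3↦1, 4↦3, 5↦1, 6↦2]  zeros at y ∈ ∅
  x = 2: [0↦5, 1↦6, 2↦3, 3↦3, 4↦6, 5↦5, 6↦0]  zeros at y ∈ {6}
  x = 3: [0↦0, 1↦2, 2↦0, 3↦1, 4↦5, 5↦5, 6↦1]  zeros at y ∈ {0, 2}
  x = 4: [0↦5, 1↦1, 2↦0, 3↦2, 4↦0, 5↦1, 6↦5]  zeros at y ∈ {2, 4}
  x = 5: [0↦6, 1↦3, 2↦3, 3↦6, 4↦5, 5↦0, 6↦5]  zeros at y ∈ {5}
  x = 6: [0↦3, 1↦1, 2↦2, 3↦6, 4↦6, 5↦2, 6↦1]  zeros at y ∈ ∅
Collecting zeros: affine points = {(0, 5), (0, 6), (2, 6), (3, 0), (3, 2), (4, 2), (4, 4), (5, 5)}.
Total count |C(F_7)_aff| = 8.


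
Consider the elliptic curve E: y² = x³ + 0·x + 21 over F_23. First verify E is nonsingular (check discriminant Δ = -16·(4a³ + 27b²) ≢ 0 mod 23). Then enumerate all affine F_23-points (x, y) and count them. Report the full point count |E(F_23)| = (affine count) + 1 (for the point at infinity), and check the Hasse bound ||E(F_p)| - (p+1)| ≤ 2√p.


Affine points = {(2, 11), (2, 12), (3, 5), (3, 18), (4, 4), (4, 19), (5, 10), (5, 13), (8, 2), (8, 21), (10, 3), (10, 20), (11, 8), (11, 15), (12, 1), (12, 22), (16, 0), (17, 9), (17, 14), (19, 7), (19, 16), (21, 6), (21, 17)}; affine count = 23; |E(F_23)| = 24.

Discriminant check: Δ ∝ 4a³ + 27b² = 4·0³ + 27·21² = 4·0 + 27·441 ≡ 16 (mod 23). Nonzero ⇒ E is nonsingular.
For each x ∈ F_23, compute rhs = x³ + 0·x + 21 mod 23, then count y ∈ F_23 with y² ≡ rhs.
  x = 0: rhs = 21, matching y values: none (0 points).
  x = 1: rhs = 22, matching y values: none (0 points).
  x = 2: rhs = 6, matching y values: 11, 12 (2 points).
  x = 3: rhs = 2, matching y values: 5, 18 (2 points).
  x = 4: rhs = 16, matching y values: 4, 19 (2 points).
  x = 5: rhs = 8, matching y values: 10, 13 (2 points).
  x = 6: rhs = 7, matching y values: none (0 points).
  x = 7: rhs = 19, matching y values: none (0 points).
  x = 8: rhs = 4, matching y values: 2, 21 (2 points).
  x = 9: rhs = 14, matching y values: none (0 points).
  x = 10: rhs = 9, matching y values: 3, 20 (2 points).
  x = 11: rhs = 18, matching y values: 8, 15 (2 points).
  x = 12: rhs = 1, matching y values: 1, 22 (2 points).
  x = 13: rhs = 10, matching y values: none (0 points).
  x = 14: rhs = 5, matching y values: none (0 points).
  x = 15: rhs = 15, matching y values: none (0 points).
  x = 16: rhs = 0, matching y values: 0 (1 points).
  x = 17: rhs = 12, matching y values: 9, 14 (2 points).
  x = 18: rhs = 11, matching y values: none (0 points).
  x = 19: rhs = 3, matching y values: 7, 16 (2 points).
  x = 20: rhs = 17, matching y values: none (0 points).
  x = 21: rhs = 13, matching y values: 6, 17 (2 points).
  x = 22: rhs = 20, matching y values: none (0 points).
Total affine count: 23.
Full point count |E(F_23)| = 23 + 1 = 24.
Hasse bound: |24 − (23+1)| = |0| = 0 ≤ 2√23 ≈ 9.5917 ✓.


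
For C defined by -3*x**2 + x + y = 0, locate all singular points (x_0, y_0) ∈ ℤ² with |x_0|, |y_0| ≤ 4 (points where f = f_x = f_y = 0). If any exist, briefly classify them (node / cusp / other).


No singular points in the scanned grid; C is smooth there.

Compute partial derivatives:
  f_x = 1 - 6*x.
  f_y = 1.
f_y = 1 is a nonzero constant, so f_y never vanishes: no point (x, y) can satisfy f = f_x = f_y = 0. In particular no (x, y) ∈ {−4, ..., 4}² is singular; the curve is smooth.


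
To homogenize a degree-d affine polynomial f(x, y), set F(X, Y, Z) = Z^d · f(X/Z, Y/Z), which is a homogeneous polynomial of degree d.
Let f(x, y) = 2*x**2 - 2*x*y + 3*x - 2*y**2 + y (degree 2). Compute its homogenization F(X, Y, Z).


F(X, Y, Z) = 2*X**2 - 2*X*Y + 3*X*Z - 2*Y**2 + Y*Z

deg(f) = 2.
Substitute x = X/Z, y = Y/Z into f, then multiply by Z^2.
  monomial 2·x^2·y^0 ↦ 2·X^2·Y^0·Z^0.
  monomial -2·x^1·y^1 ↦ -2·X^1·Y^1·Z^0.
  monomial 3·x^1·y^0 ↦ 3·X^1·Y^0·Z^1.
  monomial -2·x^0·y^2 ↦ -2·X^0·Y^2·Z^0.
  monomial 1·x^0·y^1 ↦ 1·X^0·Y^1·Z^1.
Collecting: F(X, Y, Z) = 2*X**2 - 2*X*Y + 3*X*Z - 2*Y**2 + Y*Z.


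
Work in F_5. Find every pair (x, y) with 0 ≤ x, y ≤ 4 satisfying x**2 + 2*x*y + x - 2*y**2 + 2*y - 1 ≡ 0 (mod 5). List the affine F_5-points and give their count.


Affine F_5-points: {(0, 2), (0, 4), (1, 3), (1, 4), (2, 0), (2, 3)}; count = 6.

For each of the 25 pairs (x, y) ∈ F_5², evaluate f(x, y) mod 5. Record the zeros.
  x = 0: [0↦4, 1↦4, 2↦0, 3↦2, 4↦0]  zeros at y ∈ {2, 4}
  x = 1: [0↦1, 1↦3, 2↦1, 3↦0, 4↦0]  zeros at y ∈ {3, 4}
  x = 2: [0↦0, 1↦4, 2↦4, 3↦0, 4↦2]  zeros at y ∈ {0, 3}
  x = 3: [0↦1, 1↦2, 2↦4, 3↦2, 4↦1]  zeros at y ∈ ∅
  x = 4: [0↦4, 1↦2, 2↦1, 3↦1, 4↦2]  zeros at y ∈ ∅
Collecting zeros: affine points = {(0, 2), (0, 4), (1, 3), (1, 4), (2, 0), (2, 3)}.
Total count |C(F_5)_aff| = 6.


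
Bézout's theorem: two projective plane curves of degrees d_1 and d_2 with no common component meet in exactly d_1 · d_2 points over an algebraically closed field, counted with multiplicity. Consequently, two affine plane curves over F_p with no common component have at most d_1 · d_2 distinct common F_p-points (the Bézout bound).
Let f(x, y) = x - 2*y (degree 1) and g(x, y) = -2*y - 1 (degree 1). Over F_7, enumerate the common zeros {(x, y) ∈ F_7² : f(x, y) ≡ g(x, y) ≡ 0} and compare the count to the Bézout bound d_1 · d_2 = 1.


Common zeros: {(6, 3)}; count = 1; Bézout bound = 1.

deg(f) = 1, deg(g) = 1, so Bézout bound = 1.
Scan x ∈ F_7. For each x, list the y ∈ F_7 with f(x, y) ≡ 0 and those with g(x, y) ≡ 0 (mod 7); the common zeros in that column are the intersection.
  x = 0: f ≡ 0 at y ∈ {0}; g ≡ 0 at y ∈ {3}; common: ∅.
  x = 1: f ≡ 0 at y ∈ {4}; g ≡ 0 at y ∈ {3}; common: ∅.
  x = 2: f ≡ 0 at y ∈ {1}; g ≡ 0 at y ∈ {3}; common: ∅.
  x = 3: f ≡ 0 at y ∈ {5}; g ≡ 0 at y ∈ {3}; common: ∅.
  x = 4: f ≡ 0 at y ∈ {2}; g ≡ 0 at y ∈ {3}; common: ∅.
  x = 5: f ≡ 0 at y ∈ {6}; g ≡ 0 at y ∈ {3}; common: ∅.
  x = 6: f ≡ 0 at y ∈ {3}; g ≡ 0 at y ∈ {3}; common: {3}.
Collecting: common zeros = {(6, 3)}, so the count is 1.
Comparison with the Bézout bound: 1 ≤ 1 = deg(f)·deg(g), as expected for curves with no common component (the bound is attained).


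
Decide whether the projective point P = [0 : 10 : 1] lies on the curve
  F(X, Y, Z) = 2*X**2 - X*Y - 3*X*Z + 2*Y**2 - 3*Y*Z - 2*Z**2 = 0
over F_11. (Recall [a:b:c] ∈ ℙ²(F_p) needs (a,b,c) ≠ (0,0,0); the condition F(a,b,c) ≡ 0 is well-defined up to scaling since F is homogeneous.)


F(0,10,1) ≡ 3 (mod 11); P is NOT on the curve.

Evaluate F(0, 10, 1) term-by-term (mod 11).
  2*X**2 ↦ 2·0·1·1 = 0
  -X*Y ↦ -1·0·10·1 = 0
  -3*X*Z ↦ -3·0·1·1 = 0
  2*Y**2 ↦ 2·1·100·1 = 200
  -3*Y*Z ↦ -3·1·10·1 = -30
  -2*Z**2 ↦ -2·1·1·1 = -2
Sum: F(0, 10, 1) = (0) + (0) + (0) + (200) + (-30) + (-2) = 168.
Reducing mod 11: 168 ≡ 3 (mod 11).
Since F(a, b, c) ≡ 3 ≠ 0 (mod 11), P does NOT lie on the curve.


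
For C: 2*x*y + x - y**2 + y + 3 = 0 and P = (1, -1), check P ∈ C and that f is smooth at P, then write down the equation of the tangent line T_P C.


Tangent line at P: -x + 5*y + 6 = 0.

Step 1: f(1, -1) = 0, so P lies on C.
Step 2: partial derivatives
  f_x(x, y) = 2*y + 1, f_y(x, y) = 2*x - 2*y + 1.
  f_x(P) = -1, f_y(P) = 5 (gradient nonzero, so P is smooth).
Step 3: tangent line at P: -1·(x − 1) + 5·(y − -1) = 0.
Expanding: -x + 5*y + 6 = 0.


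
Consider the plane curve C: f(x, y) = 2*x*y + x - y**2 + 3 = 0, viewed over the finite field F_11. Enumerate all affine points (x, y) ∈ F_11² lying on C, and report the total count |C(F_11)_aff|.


Affine F_11-points: {(0, 5), (0, 6), (1, 5), (1, 8), (2, 5), (2, 10), (3, 1), (3, 5), (4, 3), (4, 5), (5, 5), (6, 5), (6, 7), (7, 5), (7, 9), (8, 0), (8, 5), (9, 2), (9, 5), (10, 4), (10, 5)}; count = 21.

For each of the 121 pairs (x, y) ∈ F_11², evaluate f(x, y) mod 11. Record the zeros.
  x = 0: [0↦3, 1↦2, 2↦10, 3↦5, 4↦9, 5↦0, 6↦0, 7↦9, 8↦5, 9↦10, 10↦2]  zeros at y ∈ {5, 6}
  x = 1: [0↦4, 1↦5, 2↦4, 3↦1, 4↦7, 5↦0, 6↦2, 7↦2, 8↦0, 9↦7, 10↦1]  zeros at y ∈ {5, 8}
  x = 2: [0↦5, 1↦8, 2↦9, 3↦8, 4↦5, 5↦0, 6↦4, 7↦6, 8↦6, 9↦4, 10↦0]  zeros at y ∈ {5, 10}
  x = 3: [0↦6, 1↦0, 2↦3, 3↦4, 4↦3, 5↦0, 6↦6, 7↦10, 8↦1, 9↦1, 10↦10]  zeros at y ∈ {1, 5}
  x = 4: [0↦7, 1↦3, 2↦8, 3↦0, 4↦1, 5↦0, 6↦8, 7↦3, 8↦7, 9↦9, 10↦9]  zeros at y ∈ {3, 5}
  x = 5: [0↦8, 1↦6, 2↦2, 3↦7, 4↦10, 5↦0, 6↦10, 7↦7, 8↦2, 9↦6, 10↦8]  zeros at y ∈ {5}
  x = 6: [0↦9, 1↦9, 2↦7, 3↦3, 4↦8, 5↦0, 6↦1, 7↦0, 8↦8, 9↦3, 10↦7]  zeros at y ∈ {5, 7}
  x = 7: [0↦10, 1↦1, 2↦1, 3↦10, 4↦6, 5↦0, 6↦3, 7↦4, 8↦3, 9↦0, 10↦6]  zeros at y ∈ {5, 9}
  x = 8: [0↦0, 1↦4, 2↦6, 3↦6, 4↦4, 5↦0, 6↦5, 7↦8, 8↦9, 9↦8, 10↦5]  zeros at y ∈ {0, 5}
  x = 9: [0↦1, 1↦7, 2↦0, 3↦2, 4↦2, 5↦0, 6↦7, 7↦1, 8↦4, 9↦5, 10↦4]  zeros at y ∈ {2, 5}
  x = 10: [0↦2, 1↦10, 2↦5, 3↦9, 4↦0, 5↦0, 6↦9, 7↦5, 8↦10, 9↦2, 10↦3]  zeros at y ∈ {4, 5}
Collecting zeros: affine points = {(0, 5), (0, 6), (1, 5), (1, 8), (2, 5), (2, 10), (3, 1), (3, 5), (4, 3), (4, 5), (5, 5), (6, 5), (6, 7), (7, 5), (7, 9), (8, 0), (8, 5), (9, 2), (9, 5), (10, 4), (10, 5)}.
Total count |C(F_11)_aff| = 21.


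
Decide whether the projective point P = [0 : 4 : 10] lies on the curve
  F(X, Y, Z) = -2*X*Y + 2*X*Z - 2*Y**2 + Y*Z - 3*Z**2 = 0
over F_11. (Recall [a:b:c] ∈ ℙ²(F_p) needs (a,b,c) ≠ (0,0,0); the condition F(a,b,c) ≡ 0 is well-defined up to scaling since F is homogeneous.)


F(0,4,10) ≡ 5 (mod 11); P is NOT on the curve.

Evaluate F(0, 4, 10) term-by-term (mod 11).
  -2*X*Y ↦ -2·0·4·1 = 0
  2*X*Z ↦ 2·0·1·10 = 0
  -2*Y**2 ↦ -2·1·16·1 = -32
  Y*Z ↦ 1·1·4·10 = 40
  -3*Z**2 ↦ -3·1·1·100 = -300
Sum: F(0, 4, 10) = (0) + (0) + (-32) + (40) + (-300) = -292.
Reducing mod 11: -292 ≡ 5 (mod 11).
Since F(a, b, c) ≡ 5 ≠ 0 (mod 11), P does NOT lie on the curve.


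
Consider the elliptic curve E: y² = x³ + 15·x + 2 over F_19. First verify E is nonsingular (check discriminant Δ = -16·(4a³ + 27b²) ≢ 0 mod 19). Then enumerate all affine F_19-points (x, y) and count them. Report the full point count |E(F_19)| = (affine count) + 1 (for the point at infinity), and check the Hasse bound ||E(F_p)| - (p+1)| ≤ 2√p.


Affine points = {(3, 6), (3, 13), (6, 2), (6, 17), (8, 8), (8, 11), (9, 7), (9, 12), (11, 4), (11, 15), (13, 0), (14, 7), (14, 12), (15, 7), (15, 12), (16, 5), (16, 14), (18, 9), (18, 10)}; affine count = 19; |E(F_19)| = 20.

Discriminant check: Δ ∝ 4a³ + 27b² = 4·15³ + 27·2² = 4·3375 + 27·4 ≡ 4 (mod 19). Nonzero ⇒ E is nonsingular.
For each x ∈ F_19, compute rhs = x³ + 15·x + 2 mod 19, then count y ∈ F_19 with y² ≡ rhs.
  x = 0: rhs = 2, matching y values: none (0 points).
  x = 1: rhs = 18, matching y values: none (0 points).
  x = 2: rhs = 2, matching y values: none (0 points).
  x = 3: rhs = 17, matching y values: 6, 13 (2 points).
  x = 4: rhs = 12, matching y values: none (0 points).
  x = 5: rhs = 12, matching y values: none (0 points).
  x = 6: rhs = 4, matching y values: 2, 17 (2 points).
  x = 7: rhs = 13, matching y values: none (0 points).
  x = 8: rhs = 7, matching y values: 8, 11 (2 points).
  x = 9: rhs = 11, matching y values: 7, 12 (2 points).
  x = 10: rhs = 12, matching y values: none (0 points).
  x = 11: rhs = 16, matching y values: 4, 15 (2 points).
  x = 12: rhs = 10, matching y values: none (0 points).
  x = 13: rhs = 0, matching y values: 0 (1 points).
  x = 14: rhs = 11, matching y values: 7, 12 (2 points).
  x = 15: rhs = 11, matching y values: 7, 12 (2 points).
  x = 16: rhs = 6, matching y values: 5, 14 (2 points).
  x = 17: rhs = 2, matching y values: none (0 points).
  x = 18: rhs = 5, matching y values: 9, 10 (2 points).
Total affine count: 19.
Full point count |E(F_19)| = 19 + 1 = 20.
Hasse bound: |20 − (19+1)| = |0| = 0 ≤ 2√19 ≈ 8.7178 ✓.
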